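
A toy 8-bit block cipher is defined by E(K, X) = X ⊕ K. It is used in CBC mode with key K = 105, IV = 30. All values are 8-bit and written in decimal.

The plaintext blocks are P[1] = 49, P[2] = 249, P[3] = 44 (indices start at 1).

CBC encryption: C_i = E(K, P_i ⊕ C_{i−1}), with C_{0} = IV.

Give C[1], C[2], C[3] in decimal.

C[1]: P[1] ⊕ 30 = 47; E(K, 47) = 70.
C[2]: P[2] ⊕ 70 = 191; E(K, 191) = 214.
C[3]: P[3] ⊕ 214 = 250; E(K, 250) = 147.

C[1] = 70, C[2] = 214, C[3] = 147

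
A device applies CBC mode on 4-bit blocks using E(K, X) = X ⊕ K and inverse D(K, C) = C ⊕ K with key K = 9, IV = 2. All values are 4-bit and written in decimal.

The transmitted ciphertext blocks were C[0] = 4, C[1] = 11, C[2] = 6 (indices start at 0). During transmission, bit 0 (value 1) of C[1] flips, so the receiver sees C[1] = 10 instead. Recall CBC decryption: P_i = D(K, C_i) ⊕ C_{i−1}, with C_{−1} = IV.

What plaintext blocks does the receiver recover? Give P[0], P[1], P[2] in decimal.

Only C[1] changed, to 10. In CBC, a change in C_i garbles P_i and flips the same bit in P_{i+1}. Decrypting the received ciphertext:
P[0]: D(K, 4) = 13; 13 ⊕ 2 = 15.
P[1]: D(K, 10) = 3; 3 ⊕ 4 = 7.
P[2]: D(K, 6) = 15; 15 ⊕ 10 = 5.
Blocks that differ from the original plaintext: P[1], P[2].

P[0] = 15, P[1] = 7, P[2] = 5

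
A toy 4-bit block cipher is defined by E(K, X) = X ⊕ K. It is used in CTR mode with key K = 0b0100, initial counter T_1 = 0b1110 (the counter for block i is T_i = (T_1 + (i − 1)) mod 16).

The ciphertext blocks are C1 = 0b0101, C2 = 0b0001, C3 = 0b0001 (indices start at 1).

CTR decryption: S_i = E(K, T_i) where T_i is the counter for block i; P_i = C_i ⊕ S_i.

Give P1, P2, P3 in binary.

P1 = 0b1111, P2 = 0b1010, P3 = 0b0101

P1: T = 0b1110, S = E(K, T) = 0b1010; 0b0101 ⊕ 0b1010 = 0b1111.
P2: T = 0b1111, S = E(K, T) = 0b1011; 0b0001 ⊕ 0b1011 = 0b1010.
P3: T = 0b0000, S = E(K, T) = 0b0100; 0b0001 ⊕ 0b0100 = 0b0101.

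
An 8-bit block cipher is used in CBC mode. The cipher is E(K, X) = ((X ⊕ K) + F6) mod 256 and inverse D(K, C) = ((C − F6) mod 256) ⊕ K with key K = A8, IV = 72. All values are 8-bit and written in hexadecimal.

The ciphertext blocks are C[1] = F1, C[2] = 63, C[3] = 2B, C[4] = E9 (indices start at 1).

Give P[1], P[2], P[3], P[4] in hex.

CBC decryption: P_i = D(K, C_i) ⊕ C_{i−1}, with C_{0} = IV.
P[1]: D(K, F1) = 53; 53 ⊕ 72 = 21.
P[2]: D(K, 63) = C5; C5 ⊕ F1 = 34.
P[3]: D(K, 2B) = 9D; 9D ⊕ 63 = FE.
P[4]: D(K, E9) = 5B; 5B ⊕ 2B = 70.

P[1] = 21, P[2] = 34, P[3] = FE, P[4] = 70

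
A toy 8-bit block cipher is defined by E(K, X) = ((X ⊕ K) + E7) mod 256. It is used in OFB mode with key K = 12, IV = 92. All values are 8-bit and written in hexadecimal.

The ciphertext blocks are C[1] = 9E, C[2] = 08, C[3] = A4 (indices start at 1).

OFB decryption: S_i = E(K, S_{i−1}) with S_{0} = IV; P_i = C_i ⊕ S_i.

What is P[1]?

P[1]: S = E(K, 92) = 67; 9E ⊕ 67 = F9.

P[1] = F9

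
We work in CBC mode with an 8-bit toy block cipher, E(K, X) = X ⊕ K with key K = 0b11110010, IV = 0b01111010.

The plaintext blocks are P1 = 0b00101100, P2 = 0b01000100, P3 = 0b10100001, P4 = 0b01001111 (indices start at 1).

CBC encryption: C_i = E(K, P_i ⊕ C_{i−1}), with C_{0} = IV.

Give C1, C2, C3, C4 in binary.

C1 = 0b10100100, C2 = 0b00010010, C3 = 0b01000001, C4 = 0b11111100

C1: P1 ⊕ 0b01111010 = 0b01010110; E(K, 0b01010110) = 0b10100100.
C2: P2 ⊕ 0b10100100 = 0b11100000; E(K, 0b11100000) = 0b00010010.
C3: P3 ⊕ 0b00010010 = 0b10110011; E(K, 0b10110011) = 0b01000001.
C4: P4 ⊕ 0b01000001 = 0b00001110; E(K, 0b00001110) = 0b11111100.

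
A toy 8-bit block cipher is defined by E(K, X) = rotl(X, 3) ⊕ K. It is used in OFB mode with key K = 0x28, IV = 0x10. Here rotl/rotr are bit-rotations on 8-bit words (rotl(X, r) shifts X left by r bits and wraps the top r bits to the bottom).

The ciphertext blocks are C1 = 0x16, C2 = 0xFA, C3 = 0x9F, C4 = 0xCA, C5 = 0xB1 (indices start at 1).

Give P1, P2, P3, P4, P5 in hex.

OFB decryption: S_i = E(K, S_{i−1}) with S_{0} = IV; P_i = C_i ⊕ S_i.
P1: S = E(K, 0x10) = 0xA8; 0x16 ⊕ 0xA8 = 0xBE.
P2: S = E(K, 0xA8) = 0x6D; 0xFA ⊕ 0x6D = 0x97.
P3: S = E(K, 0x6D) = 0x43; 0x9F ⊕ 0x43 = 0xDC.
P4: S = E(K, 0x43) = 0x32; 0xCA ⊕ 0x32 = 0xF8.
P5: S = E(K, 0x32) = 0xB9; 0xB1 ⊕ 0xB9 = 0x08.

P1 = 0xBE, P2 = 0x97, P3 = 0xDC, P4 = 0xF8, P5 = 0x08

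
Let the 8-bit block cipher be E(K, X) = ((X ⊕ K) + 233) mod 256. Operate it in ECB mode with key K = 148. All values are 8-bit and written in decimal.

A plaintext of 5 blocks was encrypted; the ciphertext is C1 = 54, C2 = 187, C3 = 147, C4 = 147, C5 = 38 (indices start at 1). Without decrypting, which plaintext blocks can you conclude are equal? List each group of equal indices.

P3 = P4

ECB encrypts each block independently with the same key, so equal ciphertext blocks imply equal plaintext blocks.
C3 = C4 = 147, so P3 = P4.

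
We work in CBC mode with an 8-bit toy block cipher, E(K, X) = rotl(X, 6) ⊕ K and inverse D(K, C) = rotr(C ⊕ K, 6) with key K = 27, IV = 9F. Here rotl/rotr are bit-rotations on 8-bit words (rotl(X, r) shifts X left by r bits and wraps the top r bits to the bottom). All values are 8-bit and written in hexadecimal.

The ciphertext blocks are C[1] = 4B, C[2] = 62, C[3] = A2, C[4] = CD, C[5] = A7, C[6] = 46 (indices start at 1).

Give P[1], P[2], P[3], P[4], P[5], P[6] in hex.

CBC decryption: P_i = D(K, C_i) ⊕ C_{i−1}, with C_{0} = IV.
P[1]: D(K, 4B) = B1; B1 ⊕ 9F = 2E.
P[2]: D(K, 62) = 15; 15 ⊕ 4B = 5E.
P[3]: D(K, A2) = 16; 16 ⊕ 62 = 74.
P[4]: D(K, CD) = AB; AB ⊕ A2 = 09.
P[5]: D(K, A7) = 02; 02 ⊕ CD = CF.
P[6]: D(K, 46) = 85; 85 ⊕ A7 = 22.

P[1] = 2E, P[2] = 5E, P[3] = 74, P[4] = 09, P[5] = CF, P[6] = 22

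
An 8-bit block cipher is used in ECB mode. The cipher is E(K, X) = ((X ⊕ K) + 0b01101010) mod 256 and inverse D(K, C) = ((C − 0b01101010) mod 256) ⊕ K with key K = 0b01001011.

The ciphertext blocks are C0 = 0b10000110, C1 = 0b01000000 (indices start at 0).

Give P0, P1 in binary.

P0 = 0b01010111, P1 = 0b10011101

ECB decryption: P_i = D(K, C_i).
P0: D(K, 0b10000110) = 0b01010111.
P1: D(K, 0b01000000) = 0b10011101.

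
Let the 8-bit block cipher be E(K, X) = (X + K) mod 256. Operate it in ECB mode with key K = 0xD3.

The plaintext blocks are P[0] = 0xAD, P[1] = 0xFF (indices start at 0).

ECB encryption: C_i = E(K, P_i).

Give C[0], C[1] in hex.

C[0]: E(K, 0xAD) = 0x80.
C[1]: E(K, 0xFF) = 0xD2.

C[0] = 0x80, C[1] = 0xD2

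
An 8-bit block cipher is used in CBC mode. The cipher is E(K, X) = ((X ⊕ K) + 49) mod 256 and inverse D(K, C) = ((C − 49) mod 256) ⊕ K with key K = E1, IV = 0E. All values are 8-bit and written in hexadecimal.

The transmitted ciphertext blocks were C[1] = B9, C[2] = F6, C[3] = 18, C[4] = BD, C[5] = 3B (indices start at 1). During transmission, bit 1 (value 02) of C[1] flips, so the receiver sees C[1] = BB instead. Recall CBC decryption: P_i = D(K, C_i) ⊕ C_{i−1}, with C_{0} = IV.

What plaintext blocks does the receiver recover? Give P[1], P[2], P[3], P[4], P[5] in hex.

Only C[1] changed, to BB. In CBC, a change in C_i garbles P_i and flips the same bit in P_{i+1}. Decrypting the received ciphertext:
P[1]: D(K, BB) = 93; 93 ⊕ 0E = 9D.
P[2]: D(K, F6) = 4C; 4C ⊕ BB = F7.
P[3]: D(K, 18) = 2E; 2E ⊕ F6 = D8.
P[4]: D(K, BD) = 95; 95 ⊕ 18 = 8D.
P[5]: D(K, 3B) = 13; 13 ⊕ BD = AE.
Blocks that differ from the original plaintext: P[1], P[2].

P[1] = 9D, P[2] = F7, P[3] = D8, P[4] = 8D, P[5] = AE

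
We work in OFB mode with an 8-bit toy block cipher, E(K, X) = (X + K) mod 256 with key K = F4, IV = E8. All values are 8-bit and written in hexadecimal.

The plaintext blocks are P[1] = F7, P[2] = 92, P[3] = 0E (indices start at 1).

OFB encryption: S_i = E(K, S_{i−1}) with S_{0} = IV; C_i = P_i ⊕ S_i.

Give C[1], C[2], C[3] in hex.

C[1] = 2B, C[2] = 42, C[3] = CA

C[1]: S = E(K, E8) = DC; F7 ⊕ DC = 2B.
C[2]: S = E(K, DC) = D0; 92 ⊕ D0 = 42.
C[3]: S = E(K, D0) = C4; 0E ⊕ C4 = CA.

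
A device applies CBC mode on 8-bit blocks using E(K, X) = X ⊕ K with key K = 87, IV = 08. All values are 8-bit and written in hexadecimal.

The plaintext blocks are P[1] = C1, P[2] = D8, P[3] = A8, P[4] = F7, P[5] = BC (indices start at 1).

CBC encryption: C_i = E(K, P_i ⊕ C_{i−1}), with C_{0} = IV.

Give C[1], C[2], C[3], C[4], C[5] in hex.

C[1] = 4E, C[2] = 11, C[3] = 3E, C[4] = 4E, C[5] = 75

C[1]: P[1] ⊕ 08 = C9; E(K, C9) = 4E.
C[2]: P[2] ⊕ 4E = 96; E(K, 96) = 11.
C[3]: P[3] ⊕ 11 = B9; E(K, B9) = 3E.
C[4]: P[4] ⊕ 3E = C9; E(K, C9) = 4E.
C[5]: P[5] ⊕ 4E = F2; E(K, F2) = 75.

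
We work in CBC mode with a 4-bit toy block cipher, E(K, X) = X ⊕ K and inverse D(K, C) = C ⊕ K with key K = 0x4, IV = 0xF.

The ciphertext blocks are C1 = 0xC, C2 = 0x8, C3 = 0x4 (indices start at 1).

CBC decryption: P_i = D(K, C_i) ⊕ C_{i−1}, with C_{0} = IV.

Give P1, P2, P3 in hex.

P1 = 0x7, P2 = 0x0, P3 = 0x8

P1: D(K, 0xC) = 0x8; 0x8 ⊕ 0xF = 0x7.
P2: D(K, 0x8) = 0xC; 0xC ⊕ 0xC = 0x0.
P3: D(K, 0x4) = 0x0; 0x0 ⊕ 0x8 = 0x8.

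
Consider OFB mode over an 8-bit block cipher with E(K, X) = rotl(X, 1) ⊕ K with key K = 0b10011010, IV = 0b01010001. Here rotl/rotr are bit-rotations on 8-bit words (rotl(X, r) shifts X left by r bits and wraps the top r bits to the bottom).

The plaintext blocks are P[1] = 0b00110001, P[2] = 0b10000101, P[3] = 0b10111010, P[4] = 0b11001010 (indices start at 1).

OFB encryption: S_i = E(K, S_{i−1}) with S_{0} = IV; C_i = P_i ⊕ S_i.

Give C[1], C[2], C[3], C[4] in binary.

C[1]: S = E(K, 0b01010001) = 0b00111000; 0b00110001 ⊕ 0b00111000 = 0b00001001.
C[2]: S = E(K, 0b00111000) = 0b11101010; 0b10000101 ⊕ 0b11101010 = 0b01101111.
C[3]: S = E(K, 0b11101010) = 0b01001111; 0b10111010 ⊕ 0b01001111 = 0b11110101.
C[4]: S = E(K, 0b01001111) = 0b00000100; 0b11001010 ⊕ 0b00000100 = 0b11001110.

C[1] = 0b00001001, C[2] = 0b01101111, C[3] = 0b11110101, C[4] = 0b11001110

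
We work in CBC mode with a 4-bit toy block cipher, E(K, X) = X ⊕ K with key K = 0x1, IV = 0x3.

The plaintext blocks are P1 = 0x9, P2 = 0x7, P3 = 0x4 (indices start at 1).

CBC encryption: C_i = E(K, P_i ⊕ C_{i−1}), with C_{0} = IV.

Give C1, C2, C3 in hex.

C1 = 0xB, C2 = 0xD, C3 = 0x8

C1: P1 ⊕ 0x3 = 0xA; E(K, 0xA) = 0xB.
C2: P2 ⊕ 0xB = 0xC; E(K, 0xC) = 0xD.
C3: P3 ⊕ 0xD = 0x9; E(K, 0x9) = 0x8.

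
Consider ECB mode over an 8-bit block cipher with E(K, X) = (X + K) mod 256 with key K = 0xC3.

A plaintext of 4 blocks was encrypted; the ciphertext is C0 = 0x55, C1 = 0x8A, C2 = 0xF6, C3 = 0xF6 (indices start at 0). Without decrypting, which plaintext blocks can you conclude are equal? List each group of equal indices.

ECB encrypts each block independently with the same key, so equal ciphertext blocks imply equal plaintext blocks.
C2 = C3 = 0xF6, so P2 = P3.

P2 = P3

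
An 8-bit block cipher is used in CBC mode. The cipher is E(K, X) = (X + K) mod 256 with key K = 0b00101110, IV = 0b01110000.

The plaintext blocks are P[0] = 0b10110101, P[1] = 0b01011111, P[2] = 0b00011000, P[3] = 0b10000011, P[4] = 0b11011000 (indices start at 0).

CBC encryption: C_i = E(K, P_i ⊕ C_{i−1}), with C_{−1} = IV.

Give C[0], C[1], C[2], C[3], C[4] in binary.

C[0]: P[0] ⊕ 0b01110000 = 0b11000101; E(K, 0b11000101) = 0b11110011.
C[1]: P[1] ⊕ 0b11110011 = 0b10101100; E(K, 0b10101100) = 0b11011010.
C[2]: P[2] ⊕ 0b11011010 = 0b11000010; E(K, 0b11000010) = 0b11110000.
C[3]: P[3] ⊕ 0b11110000 = 0b01110011; E(K, 0b01110011) = 0b10100001.
C[4]: P[4] ⊕ 0b10100001 = 0b01111001; E(K, 0b01111001) = 0b10100111.

C[0] = 0b11110011, C[1] = 0b11011010, C[2] = 0b11110000, C[3] = 0b10100001, C[4] = 0b10100111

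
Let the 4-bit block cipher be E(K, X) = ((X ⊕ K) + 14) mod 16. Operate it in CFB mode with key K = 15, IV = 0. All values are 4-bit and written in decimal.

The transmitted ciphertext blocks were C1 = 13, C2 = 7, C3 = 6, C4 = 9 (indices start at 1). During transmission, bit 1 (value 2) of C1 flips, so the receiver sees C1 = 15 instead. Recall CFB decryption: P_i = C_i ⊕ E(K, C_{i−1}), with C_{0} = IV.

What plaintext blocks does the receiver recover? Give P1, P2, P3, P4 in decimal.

Only C1 changed, to 15. In CFB, a change in C_i flips the same bit in P_i and garbles P_{i+1}. Decrypting the received ciphertext:
P1: E(K, 0) = 13; 15 ⊕ 13 = 2.
P2: E(K, 15) = 14; 7 ⊕ 14 = 9.
P3: E(K, 7) = 6; 6 ⊕ 6 = 0.
P4: E(K, 6) = 7; 9 ⊕ 7 = 14.
Blocks that differ from the original plaintext: P1, P2.

P1 = 2, P2 = 9, P3 = 0, P4 = 14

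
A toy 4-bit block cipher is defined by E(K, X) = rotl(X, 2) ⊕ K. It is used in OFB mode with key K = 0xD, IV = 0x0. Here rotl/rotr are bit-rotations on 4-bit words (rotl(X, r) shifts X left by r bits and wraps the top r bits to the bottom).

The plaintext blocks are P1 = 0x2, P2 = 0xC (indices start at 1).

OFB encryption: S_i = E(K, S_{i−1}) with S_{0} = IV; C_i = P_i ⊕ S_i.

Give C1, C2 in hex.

C1 = 0xF, C2 = 0x6

C1: S = E(K, 0x0) = 0xD; 0x2 ⊕ 0xD = 0xF.
C2: S = E(K, 0xD) = 0xA; 0xC ⊕ 0xA = 0x6.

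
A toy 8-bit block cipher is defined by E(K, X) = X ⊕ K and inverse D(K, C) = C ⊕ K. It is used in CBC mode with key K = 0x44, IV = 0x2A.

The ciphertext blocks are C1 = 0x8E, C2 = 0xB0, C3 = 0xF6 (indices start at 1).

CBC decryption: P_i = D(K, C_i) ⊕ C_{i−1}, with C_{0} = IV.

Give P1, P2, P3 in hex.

P1 = 0xE0, P2 = 0x7A, P3 = 0x02

P1: D(K, 0x8E) = 0xCA; 0xCA ⊕ 0x2A = 0xE0.
P2: D(K, 0xB0) = 0xF4; 0xF4 ⊕ 0x8E = 0x7A.
P3: D(K, 0xF6) = 0xB2; 0xB2 ⊕ 0xB0 = 0x02.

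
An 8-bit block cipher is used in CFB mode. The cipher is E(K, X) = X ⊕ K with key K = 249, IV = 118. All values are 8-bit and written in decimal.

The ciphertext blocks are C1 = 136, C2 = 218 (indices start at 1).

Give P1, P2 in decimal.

P1 = 7, P2 = 171

CFB decryption: P_i = C_i ⊕ E(K, C_{i−1}), with C_{0} = IV.
P1: E(K, 118) = 143; 136 ⊕ 143 = 7.
P2: E(K, 136) = 113; 218 ⊕ 113 = 171.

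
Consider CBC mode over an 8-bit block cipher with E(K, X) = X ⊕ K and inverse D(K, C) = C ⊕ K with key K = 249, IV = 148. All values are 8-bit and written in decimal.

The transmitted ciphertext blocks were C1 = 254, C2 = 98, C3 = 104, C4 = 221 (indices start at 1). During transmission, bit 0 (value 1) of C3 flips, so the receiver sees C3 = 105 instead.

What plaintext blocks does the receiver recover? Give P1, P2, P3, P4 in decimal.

P1 = 147, P2 = 101, P3 = 242, P4 = 77

CBC decryption: P_i = D(K, C_i) ⊕ C_{i−1}, with C_{0} = IV.
Only C3 changed, to 105. In CBC, a change in C_i garbles P_i and flips the same bit in P_{i+1}. Decrypting the received ciphertext:
P1: D(K, 254) = 7; 7 ⊕ 148 = 147.
P2: D(K, 98) = 155; 155 ⊕ 254 = 101.
P3: D(K, 105) = 144; 144 ⊕ 98 = 242.
P4: D(K, 221) = 36; 36 ⊕ 105 = 77.
Blocks that differ from the original plaintext: P3, P4.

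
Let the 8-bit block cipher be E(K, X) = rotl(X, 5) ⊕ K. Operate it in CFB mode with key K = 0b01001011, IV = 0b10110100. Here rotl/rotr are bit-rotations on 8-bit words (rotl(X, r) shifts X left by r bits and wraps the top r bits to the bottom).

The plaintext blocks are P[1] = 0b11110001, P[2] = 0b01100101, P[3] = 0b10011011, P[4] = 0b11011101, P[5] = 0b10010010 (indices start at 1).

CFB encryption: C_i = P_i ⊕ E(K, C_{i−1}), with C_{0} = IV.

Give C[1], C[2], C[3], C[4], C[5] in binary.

C[1] = 0b00101100, C[2] = 0b10101011, C[3] = 0b10100101, C[4] = 0b00100010, C[5] = 0b10011101

C[1]: E(K, 0b10110100) = 0b11011101; 0b11110001 ⊕ 0b11011101 = 0b00101100.
C[2]: E(K, 0b00101100) = 0b11001110; 0b01100101 ⊕ 0b11001110 = 0b10101011.
C[3]: E(K, 0b10101011) = 0b00111110; 0b10011011 ⊕ 0b00111110 = 0b10100101.
C[4]: E(K, 0b10100101) = 0b11111111; 0b11011101 ⊕ 0b11111111 = 0b00100010.
C[5]: E(K, 0b00100010) = 0b00001111; 0b10010010 ⊕ 0b00001111 = 0b10011101.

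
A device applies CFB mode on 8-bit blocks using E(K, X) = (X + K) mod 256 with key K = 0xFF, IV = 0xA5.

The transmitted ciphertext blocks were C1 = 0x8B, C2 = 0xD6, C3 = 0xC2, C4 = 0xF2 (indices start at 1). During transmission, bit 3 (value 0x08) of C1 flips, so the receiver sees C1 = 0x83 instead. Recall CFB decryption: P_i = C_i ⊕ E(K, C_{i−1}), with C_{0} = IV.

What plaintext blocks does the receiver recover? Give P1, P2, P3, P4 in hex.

Only C1 changed, to 0x83. In CFB, a change in C_i flips the same bit in P_i and garbles P_{i+1}. Decrypting the received ciphertext:
P1: E(K, 0xA5) = 0xA4; 0x83 ⊕ 0xA4 = 0x27.
P2: E(K, 0x83) = 0x82; 0xD6 ⊕ 0x82 = 0x54.
P3: E(K, 0xD6) = 0xD5; 0xC2 ⊕ 0xD5 = 0x17.
P4: E(K, 0xC2) = 0xC1; 0xF2 ⊕ 0xC1 = 0x33.
Blocks that differ from the original plaintext: P1, P2.

P1 = 0x27, P2 = 0x54, P3 = 0x17, P4 = 0x33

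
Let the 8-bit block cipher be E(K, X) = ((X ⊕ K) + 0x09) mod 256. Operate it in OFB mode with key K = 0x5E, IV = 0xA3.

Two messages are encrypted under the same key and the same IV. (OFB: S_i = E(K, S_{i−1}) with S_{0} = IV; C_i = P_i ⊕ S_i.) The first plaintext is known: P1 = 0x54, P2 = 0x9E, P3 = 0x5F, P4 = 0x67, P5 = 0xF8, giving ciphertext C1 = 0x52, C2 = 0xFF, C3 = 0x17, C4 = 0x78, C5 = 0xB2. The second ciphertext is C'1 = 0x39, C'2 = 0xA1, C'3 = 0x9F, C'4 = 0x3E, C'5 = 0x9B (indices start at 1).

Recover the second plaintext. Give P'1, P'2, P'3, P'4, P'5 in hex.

P'1 = 0x3F, P'2 = 0xC0, P'3 = 0xD7, P'4 = 0x21, P'5 = 0xD1

In OFB with a reused IV, both messages share the same keystream S_i, so C_i ⊕ C'_i = P_i ⊕ P'_i and thus P'_i = P_i ⊕ C_i ⊕ C'_i.
P'1: 0x54 ⊕ 0x52 ⊕ 0x39 = 0x3F.
P'2: 0x9E ⊕ 0xFF ⊕ 0xA1 = 0xC0.
P'3: 0x5F ⊕ 0x17 ⊕ 0x9F = 0xD7.
P'4: 0x67 ⊕ 0x78 ⊕ 0x3E = 0x21.
P'5: 0xF8 ⊕ 0xB2 ⊕ 0x9B = 0xD1.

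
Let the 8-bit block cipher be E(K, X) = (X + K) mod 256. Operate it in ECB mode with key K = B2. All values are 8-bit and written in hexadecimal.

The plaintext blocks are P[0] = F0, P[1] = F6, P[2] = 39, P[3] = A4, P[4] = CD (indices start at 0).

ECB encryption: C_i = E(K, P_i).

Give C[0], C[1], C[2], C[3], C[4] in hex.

C[0]: E(K, F0) = A2.
C[1]: E(K, F6) = A8.
C[2]: E(K, 39) = EB.
C[3]: E(K, A4) = 56.
C[4]: E(K, CD) = 7F.

C[0] = A2, C[1] = A8, C[2] = EB, C[3] = 56, C[4] = 7F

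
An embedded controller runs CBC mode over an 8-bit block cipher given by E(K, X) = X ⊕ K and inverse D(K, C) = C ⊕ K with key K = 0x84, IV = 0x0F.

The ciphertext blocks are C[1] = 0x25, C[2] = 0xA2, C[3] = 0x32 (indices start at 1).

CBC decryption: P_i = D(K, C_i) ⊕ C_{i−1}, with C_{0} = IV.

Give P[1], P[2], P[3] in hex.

P[1]: D(K, 0x25) = 0xA1; 0xA1 ⊕ 0x0F = 0xAE.
P[2]: D(K, 0xA2) = 0x26; 0x26 ⊕ 0x25 = 0x03.
P[3]: D(K, 0x32) = 0xB6; 0xB6 ⊕ 0xA2 = 0x14.

P[1] = 0xAE, P[2] = 0x03, P[3] = 0x14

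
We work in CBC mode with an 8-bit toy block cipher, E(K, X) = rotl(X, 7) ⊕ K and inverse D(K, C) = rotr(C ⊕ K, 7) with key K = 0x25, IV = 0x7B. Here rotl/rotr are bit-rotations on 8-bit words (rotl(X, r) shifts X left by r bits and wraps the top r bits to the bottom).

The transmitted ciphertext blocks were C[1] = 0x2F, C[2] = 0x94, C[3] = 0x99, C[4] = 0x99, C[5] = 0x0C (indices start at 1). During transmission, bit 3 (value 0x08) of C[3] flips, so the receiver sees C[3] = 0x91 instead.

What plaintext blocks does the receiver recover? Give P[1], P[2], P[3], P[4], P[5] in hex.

P[1] = 0x6F, P[2] = 0x4C, P[3] = 0xFD, P[4] = 0xE8, P[5] = 0xCB

CBC decryption: P_i = D(K, C_i) ⊕ C_{i−1}, with C_{0} = IV.
Only C[3] changed, to 0x91. In CBC, a change in C_i garbles P_i and flips the same bit in P_{i+1}. Decrypting the received ciphertext:
P[1]: D(K, 0x2F) = 0x14; 0x14 ⊕ 0x7B = 0x6F.
P[2]: D(K, 0x94) = 0x63; 0x63 ⊕ 0x2F = 0x4C.
P[3]: D(K, 0x91) = 0x69; 0x69 ⊕ 0x94 = 0xFD.
P[4]: D(K, 0x99) = 0x79; 0x79 ⊕ 0x91 = 0xE8.
P[5]: D(K, 0x0C) = 0x52; 0x52 ⊕ 0x99 = 0xCB.
Blocks that differ from the original plaintext: P[3], P[4].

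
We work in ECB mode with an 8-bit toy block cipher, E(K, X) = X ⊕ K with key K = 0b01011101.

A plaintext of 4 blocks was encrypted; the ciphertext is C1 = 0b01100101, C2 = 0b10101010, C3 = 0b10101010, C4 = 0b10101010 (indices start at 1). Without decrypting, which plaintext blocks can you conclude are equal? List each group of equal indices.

ECB encrypts each block independently with the same key, so equal ciphertext blocks imply equal plaintext blocks.
C2 = C3 = C4 = 0b10101010, so P2 = P3 = P4.

P2 = P3 = P4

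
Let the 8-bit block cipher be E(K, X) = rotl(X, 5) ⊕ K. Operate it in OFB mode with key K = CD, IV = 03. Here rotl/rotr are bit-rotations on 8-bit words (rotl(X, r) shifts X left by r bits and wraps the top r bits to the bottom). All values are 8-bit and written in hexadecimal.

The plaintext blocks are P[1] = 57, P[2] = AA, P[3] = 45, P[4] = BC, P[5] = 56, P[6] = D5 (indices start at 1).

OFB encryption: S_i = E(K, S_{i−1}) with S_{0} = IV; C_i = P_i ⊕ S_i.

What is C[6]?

C[6] = F7

C[1]: S = E(K, 03) = AD; 57 ⊕ AD = FA.
C[2]: S = E(K, AD) = 78; AA ⊕ 78 = D2.
C[3]: S = E(K, 78) = C2; 45 ⊕ C2 = 87.
C[4]: S = E(K, C2) = 95; BC ⊕ 95 = 29.
C[5]: S = E(K, 95) = 7F; 56 ⊕ 7F = 29.
C[6]: S = E(K, 7F) = 22; D5 ⊕ 22 = F7.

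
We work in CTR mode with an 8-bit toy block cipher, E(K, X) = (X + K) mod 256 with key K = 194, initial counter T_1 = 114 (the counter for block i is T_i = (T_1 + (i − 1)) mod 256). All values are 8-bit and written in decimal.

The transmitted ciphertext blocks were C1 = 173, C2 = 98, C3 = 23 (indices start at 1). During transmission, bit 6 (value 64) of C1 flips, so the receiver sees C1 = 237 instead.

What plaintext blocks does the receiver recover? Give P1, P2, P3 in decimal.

CTR decryption: S_i = E(K, T_i) where T_i is the counter for block i; P_i = C_i ⊕ S_i.
Only C1 changed, to 237. In CTR, a change in C_i flips the same bit in P_i only; the keystream is unaffected. Decrypting the received ciphertext:
P1: T = 114, S = E(K, T) = 52; 237 ⊕ 52 = 217.
P2: T = 115, S = E(K, T) = 53; 98 ⊕ 53 = 87.
P3: T = 116, S = E(K, T) = 54; 23 ⊕ 54 = 33.
Blocks that differ from the original plaintext: P1.

P1 = 217, P2 = 87, P3 = 33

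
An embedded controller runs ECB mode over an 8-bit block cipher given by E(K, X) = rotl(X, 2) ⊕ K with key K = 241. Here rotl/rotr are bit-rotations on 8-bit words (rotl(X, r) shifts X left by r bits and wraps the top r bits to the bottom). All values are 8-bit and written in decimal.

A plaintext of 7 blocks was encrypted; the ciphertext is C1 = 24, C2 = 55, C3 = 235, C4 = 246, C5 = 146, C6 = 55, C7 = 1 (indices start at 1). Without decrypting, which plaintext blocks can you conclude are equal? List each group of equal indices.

P2 = P6

ECB encrypts each block independently with the same key, so equal ciphertext blocks imply equal plaintext blocks.
C2 = C6 = 55, so P2 = P6.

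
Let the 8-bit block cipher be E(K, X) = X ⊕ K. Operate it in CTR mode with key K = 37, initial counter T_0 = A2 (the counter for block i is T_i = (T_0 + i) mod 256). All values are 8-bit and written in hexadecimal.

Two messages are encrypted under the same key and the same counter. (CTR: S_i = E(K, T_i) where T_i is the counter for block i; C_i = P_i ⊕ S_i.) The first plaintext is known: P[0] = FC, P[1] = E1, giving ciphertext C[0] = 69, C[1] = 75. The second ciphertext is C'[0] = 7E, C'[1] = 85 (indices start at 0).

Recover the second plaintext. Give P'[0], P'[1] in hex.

In CTR with a reused counter, both messages share the same keystream S_i, so C_i ⊕ C'_i = P_i ⊕ P'_i and thus P'_i = P_i ⊕ C_i ⊕ C'_i.
P'[0]: FC ⊕ 69 ⊕ 7E = EB.
P'[1]: E1 ⊕ 75 ⊕ 85 = 11.

P'[0] = EB, P'[1] = 11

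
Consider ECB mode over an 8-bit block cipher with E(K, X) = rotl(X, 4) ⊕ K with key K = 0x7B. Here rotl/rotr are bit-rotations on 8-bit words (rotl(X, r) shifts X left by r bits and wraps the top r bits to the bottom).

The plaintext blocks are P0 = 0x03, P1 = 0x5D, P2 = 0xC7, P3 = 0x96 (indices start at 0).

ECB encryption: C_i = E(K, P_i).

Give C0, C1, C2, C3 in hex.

C0 = 0x4B, C1 = 0xAE, C2 = 0x07, C3 = 0x12

C0: E(K, 0x03) = 0x4B.
C1: E(K, 0x5D) = 0xAE.
C2: E(K, 0xC7) = 0x07.
C3: E(K, 0x96) = 0x12.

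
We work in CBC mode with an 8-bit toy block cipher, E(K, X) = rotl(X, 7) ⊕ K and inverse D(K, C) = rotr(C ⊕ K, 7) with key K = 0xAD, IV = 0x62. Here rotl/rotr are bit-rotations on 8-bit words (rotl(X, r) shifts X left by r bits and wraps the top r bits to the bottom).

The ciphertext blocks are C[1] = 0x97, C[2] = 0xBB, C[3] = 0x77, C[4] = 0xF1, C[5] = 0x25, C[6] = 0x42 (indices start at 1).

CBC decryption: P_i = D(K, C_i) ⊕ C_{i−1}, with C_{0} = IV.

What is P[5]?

P[5] = 0xE0

P[5]: D(K, 0x25) = 0x11; 0x11 ⊕ 0xF1 = 0xE0.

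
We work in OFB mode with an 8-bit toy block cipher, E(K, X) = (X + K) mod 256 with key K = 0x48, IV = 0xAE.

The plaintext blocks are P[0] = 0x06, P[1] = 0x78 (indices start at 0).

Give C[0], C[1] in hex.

C[0] = 0xF0, C[1] = 0x46

OFB encryption: S_i = E(K, S_{i−1}) with S_{−1} = IV; C_i = P_i ⊕ S_i.
C[0]: S = E(K, 0xAE) = 0xF6; 0x06 ⊕ 0xF6 = 0xF0.
C[1]: S = E(K, 0xF6) = 0x3E; 0x78 ⊕ 0x3E = 0x46.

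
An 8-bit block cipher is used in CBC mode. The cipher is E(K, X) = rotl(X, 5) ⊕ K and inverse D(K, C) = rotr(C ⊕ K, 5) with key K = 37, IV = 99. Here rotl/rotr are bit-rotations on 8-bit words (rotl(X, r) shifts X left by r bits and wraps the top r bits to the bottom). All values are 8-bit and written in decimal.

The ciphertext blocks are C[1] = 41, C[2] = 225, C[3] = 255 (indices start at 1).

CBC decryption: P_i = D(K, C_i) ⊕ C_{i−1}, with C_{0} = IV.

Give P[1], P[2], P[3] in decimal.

P[1]: D(K, 41) = 96; 96 ⊕ 99 = 3.
P[2]: D(K, 225) = 38; 38 ⊕ 41 = 15.
P[3]: D(K, 255) = 214; 214 ⊕ 225 = 55.

P[1] = 3, P[2] = 15, P[3] = 55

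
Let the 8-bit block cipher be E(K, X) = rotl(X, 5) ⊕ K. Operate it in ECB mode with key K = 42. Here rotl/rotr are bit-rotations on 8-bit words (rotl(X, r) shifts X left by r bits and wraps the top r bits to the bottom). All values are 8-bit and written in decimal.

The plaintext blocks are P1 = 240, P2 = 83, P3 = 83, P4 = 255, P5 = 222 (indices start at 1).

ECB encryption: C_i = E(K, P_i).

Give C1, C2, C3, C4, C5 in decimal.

C1 = 52, C2 = 64, C3 = 64, C4 = 213, C5 = 241

C1: E(K, 240) = 52.
C2: E(K, 83) = 64.
C3: E(K, 83) = 64.
C4: E(K, 255) = 213.
C5: E(K, 222) = 241.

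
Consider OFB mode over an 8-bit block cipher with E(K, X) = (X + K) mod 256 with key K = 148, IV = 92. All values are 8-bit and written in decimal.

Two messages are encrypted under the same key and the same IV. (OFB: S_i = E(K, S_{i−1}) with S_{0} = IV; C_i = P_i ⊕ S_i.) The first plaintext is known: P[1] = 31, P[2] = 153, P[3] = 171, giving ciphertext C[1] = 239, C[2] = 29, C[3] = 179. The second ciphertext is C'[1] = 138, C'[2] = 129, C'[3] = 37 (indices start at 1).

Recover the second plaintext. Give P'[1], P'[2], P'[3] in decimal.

P'[1] = 122, P'[2] = 5, P'[3] = 61

In OFB with a reused IV, both messages share the same keystream S_i, so C_i ⊕ C'_i = P_i ⊕ P'_i and thus P'_i = P_i ⊕ C_i ⊕ C'_i.
P'[1]: 31 ⊕ 239 ⊕ 138 = 122.
P'[2]: 153 ⊕ 29 ⊕ 129 = 5.
P'[3]: 171 ⊕ 179 ⊕ 37 = 61.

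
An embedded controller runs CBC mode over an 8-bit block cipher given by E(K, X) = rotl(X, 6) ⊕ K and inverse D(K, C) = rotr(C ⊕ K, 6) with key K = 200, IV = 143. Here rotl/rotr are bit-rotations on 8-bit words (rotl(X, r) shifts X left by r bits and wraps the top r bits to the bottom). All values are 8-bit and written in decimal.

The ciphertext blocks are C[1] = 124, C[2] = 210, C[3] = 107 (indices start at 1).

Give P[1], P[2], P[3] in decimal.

CBC decryption: P_i = D(K, C_i) ⊕ C_{i−1}, with C_{0} = IV.
P[1]: D(K, 124) = 210; 210 ⊕ 143 = 93.
P[2]: D(K, 210) = 104; 104 ⊕ 124 = 20.
P[3]: D(K, 107) = 142; 142 ⊕ 210 = 92.

P[1] = 93, P[2] = 20, P[3] = 92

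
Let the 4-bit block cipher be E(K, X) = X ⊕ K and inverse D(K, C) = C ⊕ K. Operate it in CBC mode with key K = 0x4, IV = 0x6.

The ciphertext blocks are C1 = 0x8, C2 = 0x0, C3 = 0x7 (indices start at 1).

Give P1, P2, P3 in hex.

P1 = 0xA, P2 = 0xC, P3 = 0x3

CBC decryption: P_i = D(K, C_i) ⊕ C_{i−1}, with C_{0} = IV.
P1: D(K, 0x8) = 0xC; 0xC ⊕ 0x6 = 0xA.
P2: D(K, 0x0) = 0x4; 0x4 ⊕ 0x8 = 0xC.
P3: D(K, 0x7) = 0x3; 0x3 ⊕ 0x0 = 0x3.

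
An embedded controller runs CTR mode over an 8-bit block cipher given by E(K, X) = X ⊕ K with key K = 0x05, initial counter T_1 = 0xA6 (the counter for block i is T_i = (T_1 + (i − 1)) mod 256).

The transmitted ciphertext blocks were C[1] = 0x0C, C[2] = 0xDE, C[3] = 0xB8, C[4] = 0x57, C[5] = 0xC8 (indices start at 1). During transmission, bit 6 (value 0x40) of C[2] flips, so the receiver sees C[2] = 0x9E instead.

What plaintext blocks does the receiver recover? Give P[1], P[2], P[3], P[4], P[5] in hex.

P[1] = 0xAF, P[2] = 0x3C, P[3] = 0x15, P[4] = 0xFB, P[5] = 0x67

CTR decryption: S_i = E(K, T_i) where T_i is the counter for block i; P_i = C_i ⊕ S_i.
Only C[2] changed, to 0x9E. In CTR, a change in C_i flips the same bit in P_i only; the keystream is unaffected. Decrypting the received ciphertext:
P[1]: T = 0xA6, S = E(K, T) = 0xA3; 0x0C ⊕ 0xA3 = 0xAF.
P[2]: T = 0xA7, S = E(K, T) = 0xA2; 0x9E ⊕ 0xA2 = 0x3C.
P[3]: T = 0xA8, S = E(K, T) = 0xAD; 0xB8 ⊕ 0xAD = 0x15.
P[4]: T = 0xA9, S = E(K, T) = 0xAC; 0x57 ⊕ 0xAC = 0xFB.
P[5]: T = 0xAA, S = E(K, T) = 0xAF; 0xC8 ⊕ 0xAF = 0x67.
Blocks that differ from the original plaintext: P[2].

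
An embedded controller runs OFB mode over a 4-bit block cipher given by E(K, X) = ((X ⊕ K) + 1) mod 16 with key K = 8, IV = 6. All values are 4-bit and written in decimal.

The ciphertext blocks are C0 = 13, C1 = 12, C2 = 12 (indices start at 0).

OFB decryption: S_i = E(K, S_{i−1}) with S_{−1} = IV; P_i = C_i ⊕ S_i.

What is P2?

P2 = 13

P0: S = E(K, 6) = 15; 13 ⊕ 15 = 2.
P1: S = E(K, 15) = 8; 12 ⊕ 8 = 4.
P2: S = E(K, 8) = 1; 12 ⊕ 1 = 13.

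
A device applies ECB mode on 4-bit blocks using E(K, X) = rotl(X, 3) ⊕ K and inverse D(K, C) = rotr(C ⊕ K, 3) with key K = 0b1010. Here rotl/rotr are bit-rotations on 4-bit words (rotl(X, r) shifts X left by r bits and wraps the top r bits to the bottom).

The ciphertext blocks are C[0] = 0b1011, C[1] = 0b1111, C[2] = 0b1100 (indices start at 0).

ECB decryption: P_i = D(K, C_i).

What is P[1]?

P[1] = 0b1010

P[1]: D(K, 0b1111) = 0b1010.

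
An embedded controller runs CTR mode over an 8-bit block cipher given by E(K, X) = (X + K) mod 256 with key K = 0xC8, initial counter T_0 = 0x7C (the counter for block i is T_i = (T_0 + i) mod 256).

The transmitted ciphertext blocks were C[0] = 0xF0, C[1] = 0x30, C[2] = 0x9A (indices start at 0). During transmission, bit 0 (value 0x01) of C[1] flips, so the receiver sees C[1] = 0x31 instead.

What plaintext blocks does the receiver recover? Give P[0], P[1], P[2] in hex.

CTR decryption: S_i = E(K, T_i) where T_i is the counter for block i; P_i = C_i ⊕ S_i.
Only C[1] changed, to 0x31. In CTR, a change in C_i flips the same bit in P_i only; the keystream is unaffected. Decrypting the received ciphertext:
P[0]: T = 0x7C, S = E(K, T) = 0x44; 0xF0 ⊕ 0x44 = 0xB4.
P[1]: T = 0x7D, S = E(K, T) = 0x45; 0x31 ⊕ 0x45 = 0x74.
P[2]: T = 0x7E, S = E(K, T) = 0x46; 0x9A ⊕ 0x46 = 0xDC.
Blocks that differ from the original plaintext: P[1].

P[0] = 0xB4, P[1] = 0x74, P[2] = 0xDC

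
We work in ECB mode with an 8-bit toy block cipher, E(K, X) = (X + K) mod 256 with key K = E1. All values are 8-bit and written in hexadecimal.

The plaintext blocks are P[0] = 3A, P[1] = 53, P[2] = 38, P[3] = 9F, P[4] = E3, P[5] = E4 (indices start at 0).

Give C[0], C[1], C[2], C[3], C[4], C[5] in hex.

ECB encryption: C_i = E(K, P_i).
C[0]: E(K, 3A) = 1B.
C[1]: E(K, 53) = 34.
C[2]: E(K, 38) = 19.
C[3]: E(K, 9F) = 80.
C[4]: E(K, E3) = C4.
C[5]: E(K, E4) = C5.

C[0] = 1B, C[1] = 34, C[2] = 19, C[3] = 80, C[4] = C4, C[5] = C5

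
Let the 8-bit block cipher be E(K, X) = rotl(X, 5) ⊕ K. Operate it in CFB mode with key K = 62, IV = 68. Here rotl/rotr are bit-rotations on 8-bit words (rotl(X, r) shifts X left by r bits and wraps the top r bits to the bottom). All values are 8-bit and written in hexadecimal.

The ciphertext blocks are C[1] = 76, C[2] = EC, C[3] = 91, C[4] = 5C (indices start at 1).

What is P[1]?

P[1] = 19

CFB decryption: P_i = C_i ⊕ E(K, C_{i−1}), with C_{0} = IV.
P[1]: E(K, 68) = 6F; 76 ⊕ 6F = 19.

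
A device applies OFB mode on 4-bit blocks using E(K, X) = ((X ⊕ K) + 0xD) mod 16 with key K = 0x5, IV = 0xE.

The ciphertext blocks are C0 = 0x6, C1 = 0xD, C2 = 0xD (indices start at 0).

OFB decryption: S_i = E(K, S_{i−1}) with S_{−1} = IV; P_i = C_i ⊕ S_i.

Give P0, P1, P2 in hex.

P0: S = E(K, 0xE) = 0x8; 0x6 ⊕ 0x8 = 0xE.
P1: S = E(K, 0x8) = 0xA; 0xD ⊕ 0xA = 0x7.
P2: S = E(K, 0xA) = 0xC; 0xD ⊕ 0xC = 0x1.

P0 = 0xE, P1 = 0x7, P2 = 0x1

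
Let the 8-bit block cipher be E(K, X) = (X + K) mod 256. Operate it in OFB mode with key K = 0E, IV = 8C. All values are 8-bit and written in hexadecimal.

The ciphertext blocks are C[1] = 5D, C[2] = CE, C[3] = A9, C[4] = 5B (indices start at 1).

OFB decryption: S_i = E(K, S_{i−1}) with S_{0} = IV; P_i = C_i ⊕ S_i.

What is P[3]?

P[1]: S = E(K, 8C) = 9A; 5D ⊕ 9A = C7.
P[2]: S = E(K, 9A) = A8; CE ⊕ A8 = 66.
P[3]: S = E(K, A8) = B6; A9 ⊕ B6 = 1F.

P[3] = 1F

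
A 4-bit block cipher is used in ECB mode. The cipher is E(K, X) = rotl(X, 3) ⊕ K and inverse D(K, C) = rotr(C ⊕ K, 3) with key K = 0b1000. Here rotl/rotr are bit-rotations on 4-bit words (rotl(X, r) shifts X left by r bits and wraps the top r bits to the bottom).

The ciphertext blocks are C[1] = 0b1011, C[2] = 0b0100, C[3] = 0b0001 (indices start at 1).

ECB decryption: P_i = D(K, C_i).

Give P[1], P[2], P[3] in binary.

P[1] = 0b0110, P[2] = 0b1001, P[3] = 0b0011

P[1]: D(K, 0b1011) = 0b0110.
P[2]: D(K, 0b0100) = 0b1001.
P[3]: D(K, 0b0001) = 0b0011.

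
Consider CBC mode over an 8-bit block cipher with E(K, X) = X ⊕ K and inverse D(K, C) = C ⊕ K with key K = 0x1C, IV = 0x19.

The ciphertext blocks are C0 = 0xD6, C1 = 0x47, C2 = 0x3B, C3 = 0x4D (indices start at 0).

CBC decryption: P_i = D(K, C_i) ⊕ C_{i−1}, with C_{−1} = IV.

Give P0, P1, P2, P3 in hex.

P0: D(K, 0xD6) = 0xCA; 0xCA ⊕ 0x19 = 0xD3.
P1: D(K, 0x47) = 0x5B; 0x5B ⊕ 0xD6 = 0x8D.
P2: D(K, 0x3B) = 0x27; 0x27 ⊕ 0x47 = 0x60.
P3: D(K, 0x4D) = 0x51; 0x51 ⊕ 0x3B = 0x6A.

P0 = 0xD3, P1 = 0x8D, P2 = 0x60, P3 = 0x6A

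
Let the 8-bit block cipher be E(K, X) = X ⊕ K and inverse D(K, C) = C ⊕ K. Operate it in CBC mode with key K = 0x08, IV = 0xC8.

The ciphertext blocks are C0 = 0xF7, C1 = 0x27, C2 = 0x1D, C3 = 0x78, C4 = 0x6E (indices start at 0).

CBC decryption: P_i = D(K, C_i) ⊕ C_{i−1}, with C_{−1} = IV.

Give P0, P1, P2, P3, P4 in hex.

P0: D(K, 0xF7) = 0xFF; 0xFF ⊕ 0xC8 = 0x37.
P1: D(K, 0x27) = 0x2F; 0x2F ⊕ 0xF7 = 0xD8.
P2: D(K, 0x1D) = 0x15; 0x15 ⊕ 0x27 = 0x32.
P3: D(K, 0x78) = 0x70; 0x70 ⊕ 0x1D = 0x6D.
P4: D(K, 0x6E) = 0x66; 0x66 ⊕ 0x78 = 0x1E.

P0 = 0x37, P1 = 0xD8, P2 = 0x32, P3 = 0x6D, P4 = 0x1E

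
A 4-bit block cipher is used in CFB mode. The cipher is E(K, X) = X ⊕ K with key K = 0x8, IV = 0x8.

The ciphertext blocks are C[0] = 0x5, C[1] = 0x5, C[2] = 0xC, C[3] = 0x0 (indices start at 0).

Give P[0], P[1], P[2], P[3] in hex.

CFB decryption: P_i = C_i ⊕ E(K, C_{i−1}), with C_{−1} = IV.
P[0]: E(K, 0x8) = 0x0; 0x5 ⊕ 0x0 = 0x5.
P[1]: E(K, 0x5) = 0xD; 0x5 ⊕ 0xD = 0x8.
P[2]: E(K, 0x5) = 0xD; 0xC ⊕ 0xD = 0x1.
P[3]: E(K, 0xC) = 0x4; 0x0 ⊕ 0x4 = 0x4.

P[0] = 0x5, P[1] = 0x8, P[2] = 0x1, P[3] = 0x4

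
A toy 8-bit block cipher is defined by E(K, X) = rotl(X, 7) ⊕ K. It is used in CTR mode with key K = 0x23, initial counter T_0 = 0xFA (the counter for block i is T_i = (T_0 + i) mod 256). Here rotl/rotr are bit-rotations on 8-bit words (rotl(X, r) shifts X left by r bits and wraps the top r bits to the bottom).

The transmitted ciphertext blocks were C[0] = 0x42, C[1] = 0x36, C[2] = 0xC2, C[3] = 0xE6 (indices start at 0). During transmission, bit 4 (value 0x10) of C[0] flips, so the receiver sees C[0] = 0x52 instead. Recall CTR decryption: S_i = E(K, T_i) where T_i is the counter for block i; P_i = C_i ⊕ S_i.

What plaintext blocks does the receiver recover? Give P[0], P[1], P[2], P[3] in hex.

P[0] = 0x0C, P[1] = 0xE8, P[2] = 0x9F, P[3] = 0x3B

Only C[0] changed, to 0x52. In CTR, a change in C_i flips the same bit in P_i only; the keystream is unaffected. Decrypting the received ciphertext:
P[0]: T = 0xFA, S = E(K, T) = 0x5E; 0x52 ⊕ 0x5E = 0x0C.
P[1]: T = 0xFB, S = E(K, T) = 0xDE; 0x36 ⊕ 0xDE = 0xE8.
P[2]: T = 0xFC, S = E(K, T) = 0x5D; 0xC2 ⊕ 0x5D = 0x9F.
P[3]: T = 0xFD, S = E(K, T) = 0xDD; 0xE6 ⊕ 0xDD = 0x3B.
Blocks that differ from the original plaintext: P[0].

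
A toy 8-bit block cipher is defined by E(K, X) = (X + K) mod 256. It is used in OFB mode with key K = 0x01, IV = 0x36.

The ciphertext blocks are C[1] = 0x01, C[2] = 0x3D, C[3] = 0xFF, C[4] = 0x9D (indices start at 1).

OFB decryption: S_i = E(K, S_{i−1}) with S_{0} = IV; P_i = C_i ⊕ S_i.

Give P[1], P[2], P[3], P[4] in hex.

P[1]: S = E(K, 0x36) = 0x37; 0x01 ⊕ 0x37 = 0x36.
P[2]: S = E(K, 0x37) = 0x38; 0x3D ⊕ 0x38 = 0x05.
P[3]: S = E(K, 0x38) = 0x39; 0xFF ⊕ 0x39 = 0xC6.
P[4]: S = E(K, 0x39) = 0x3A; 0x9D ⊕ 0x3A = 0xA7.

P[1] = 0x36, P[2] = 0x05, P[3] = 0xC6, P[4] = 0xA7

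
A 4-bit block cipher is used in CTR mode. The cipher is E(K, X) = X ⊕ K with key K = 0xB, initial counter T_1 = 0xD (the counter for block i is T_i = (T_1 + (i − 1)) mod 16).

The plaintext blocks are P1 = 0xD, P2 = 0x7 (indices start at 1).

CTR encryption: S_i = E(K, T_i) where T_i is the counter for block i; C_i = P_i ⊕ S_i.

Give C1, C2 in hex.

C1 = 0xB, C2 = 0x2

C1: T = 0xD, S = E(K, T) = 0x6; 0xD ⊕ 0x6 = 0xB.
C2: T = 0xE, S = E(K, T) = 0x5; 0x7 ⊕ 0x5 = 0x2.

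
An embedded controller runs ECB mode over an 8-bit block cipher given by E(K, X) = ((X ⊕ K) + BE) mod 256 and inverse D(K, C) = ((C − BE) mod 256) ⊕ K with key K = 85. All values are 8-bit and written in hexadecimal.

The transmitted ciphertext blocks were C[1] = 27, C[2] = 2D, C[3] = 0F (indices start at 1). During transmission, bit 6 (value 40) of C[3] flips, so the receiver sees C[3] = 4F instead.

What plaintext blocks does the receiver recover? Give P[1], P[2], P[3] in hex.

P[1] = EC, P[2] = EA, P[3] = 14

ECB decryption: P_i = D(K, C_i).
Only C[3] changed, to 4F. In ECB, a change in C_i affects only P_i. Decrypting the received ciphertext:
P[1]: D(K, 27) = EC.
P[2]: D(K, 2D) = EA.
P[3]: D(K, 4F) = 14.
Blocks that differ from the original plaintext: P[3].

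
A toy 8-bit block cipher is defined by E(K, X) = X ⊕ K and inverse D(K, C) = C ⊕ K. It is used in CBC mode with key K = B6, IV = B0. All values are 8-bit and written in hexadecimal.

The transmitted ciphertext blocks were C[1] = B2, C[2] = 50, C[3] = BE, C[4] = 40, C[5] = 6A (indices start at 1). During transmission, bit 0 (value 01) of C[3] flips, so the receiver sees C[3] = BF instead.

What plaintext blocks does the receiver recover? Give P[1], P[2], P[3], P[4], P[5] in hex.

CBC decryption: P_i = D(K, C_i) ⊕ C_{i−1}, with C_{0} = IV.
Only C[3] changed, to BF. In CBC, a change in C_i garbles P_i and flips the same bit in P_{i+1}. Decrypting the received ciphertext:
P[1]: D(K, B2) = 04; 04 ⊕ B0 = B4.
P[2]: D(K, 50) = E6; E6 ⊕ B2 = 54.
P[3]: D(K, BF) = 09; 09 ⊕ 50 = 59.
P[4]: D(K, 40) = F6; F6 ⊕ BF = 49.
P[5]: D(K, 6A) = DC; DC ⊕ 40 = 9C.
Blocks that differ from the original plaintext: P[3], P[4].

P[1] = B4, P[2] = 54, P[3] = 59, P[4] = 49, P[5] = 9C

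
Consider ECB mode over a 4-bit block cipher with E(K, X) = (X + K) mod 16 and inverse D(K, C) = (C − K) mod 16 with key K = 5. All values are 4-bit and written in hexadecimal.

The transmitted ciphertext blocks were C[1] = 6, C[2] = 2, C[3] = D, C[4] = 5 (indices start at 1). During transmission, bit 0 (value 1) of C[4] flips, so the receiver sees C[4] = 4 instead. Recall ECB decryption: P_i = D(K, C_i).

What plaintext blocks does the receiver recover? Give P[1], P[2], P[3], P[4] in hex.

Only C[4] changed, to 4. In ECB, a change in C_i affects only P_i. Decrypting the received ciphertext:
P[1]: D(K, 6) = 1.
P[2]: D(K, 2) = D.
P[3]: D(K, D) = 8.
P[4]: D(K, 4) = F.
Blocks that differ from the original plaintext: P[4].

P[1] = 1, P[2] = D, P[3] = 8, P[4] = F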